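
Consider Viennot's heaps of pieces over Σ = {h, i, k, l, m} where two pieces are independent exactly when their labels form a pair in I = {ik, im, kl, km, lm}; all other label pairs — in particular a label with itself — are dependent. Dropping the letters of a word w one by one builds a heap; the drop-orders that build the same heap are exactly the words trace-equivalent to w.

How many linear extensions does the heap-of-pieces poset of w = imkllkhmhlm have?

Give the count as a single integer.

piece 0:i — minimal
piece 1:m — minimal
piece 2:k — minimal
piece 3:l rests on {0:i}
piece 4:l rests on {3:l}
piece 5:k rests on {2:k}
piece 6:h rests on {1:m, 4:l, 5:k}
piece 7:m rests on {6:h}
piece 8:h rests on {7:m}
piece 9:l rests on {8:h}
piece 10:m rests on {8:h}
minimal pieces: {0:i, 1:m, 2:k}
ways to finish when only these pieces remain (= sum over removing one remaining piece with nothing left below it):
  1 left: {9}→1  {10}→1
  2 left: {9,10}→2
  3 left: {8,9,10}→2
  4 left: {7,8,9,10}→2
  5 left: {6,7,8,9,10}→2
  6 left: {1,6,7,8,9,10}→2  {4,6,7,8,9,10}→2  {5,6,7,8,9,10}→2
  7 left: {1,4,6,7,8,9,10}→4  {1,5,6,7,8,9,10}→4  {2,5,6,7,8,9,10}→2  {3,4,6,7,8,9,10}→2  {4,5,6,7,8,9,10}→4
  8 left: {0,3,4,6,7,8,9,10}→2  {1,2,5,6,7,8,9,10}→6  {1,3,4,6,7,8,9,10}→6  {1,4,5,6,7,8,9,10}→12  {2,4,5,6,7,8,9,10}→6  {3,4,5,6,7,8,9,10}→6
  9 left: {0,1,3,4,6,7,8,9,10}→8  {0,3,4,5,6,7,8,9,10}→8  {1,2,4,5,6,7,8,9,10}→24  {1,3,4,5,6,7,8,9,10}→24  {2,3,4,5,6,7,8,9,10}→12
  placing 0:i first → 60 extensions
  placing 1:m first → 20 extensions
  placing 2:k first → 40 extensions
total linear extensions = 120

120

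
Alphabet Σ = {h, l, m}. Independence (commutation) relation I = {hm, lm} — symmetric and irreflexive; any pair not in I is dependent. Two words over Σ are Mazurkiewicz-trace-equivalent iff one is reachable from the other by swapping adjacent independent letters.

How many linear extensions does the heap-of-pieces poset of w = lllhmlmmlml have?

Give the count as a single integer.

piece 0:l — minimal
piece 1:l rests on {0:l}
piece 2:l rests on {1:l}
piece 3:h rests on {2:l}
piece 4:m — minimal
piece 5:l rests on {3:h}
piece 6:m rests on {4:m}
piece 7:m rests on {6:m}
piece 8:l rests on {5:l}
piece 9:m rests on {7:m}
piece 10:l rests on {8:l}
minimal pieces: {0:l, 4:m}
ways to finish when only these pieces remain (= sum over removing one remaining piece with nothing left below it):
  1 left: {9}→1  {10}→1
  2 left: {7,9}→1  {8,10}→1  {9,10}→2
  3 left: {5,8,10}→1  {6,7,9}→1  {7,9,10}→3  {8,9,10}→3
  4 left: {3,5,8,10}→1  {4,6,7,9}→1  {5,8,9,10}→4  {6,7,9,10}→4  {7,8,9,10}→6
  5 left: {2,3,5,8,10}→1  {3,5,8,9,10}→5  {4,6,7,9,10}→5  {5,7,8,9,10}→10  {6,7,8,9,10}→10
  6 left: {1,2,3,5,8,10}→1  {2,3,5,8,9,10}→6  {3,5,7,8,9,10}→15  {4,6,7,8,9,10}→15  {5,6,7,8,9,10}→20
  7 left: {0,1,2,3,5,8,10}→1  {1,2,3,5,8,9,10}→7  {2,3,5,7,8,9,10}→21  {3,5,6,7,8,9,10}→35  {4,5,6,7,8,9,10}→35
  8 left: {0,1,2,3,5,8,9,10}→8  {1,2,3,5,7,8,9,10}→28  {2,3,5,6,7,8,9,10}→56  {3,4,5,6,7,8,9,10}→70
  9 left: {0,1,2,3,5,7,8,9,10}→36  {1,2,3,5,6,7,8,9,10}→84  {2,3,4,5,6,7,8,9,10}→126
  placing 0:l first → 210 extensions
  placing 4:m first → 120 extensions
total linear extensions = 330

330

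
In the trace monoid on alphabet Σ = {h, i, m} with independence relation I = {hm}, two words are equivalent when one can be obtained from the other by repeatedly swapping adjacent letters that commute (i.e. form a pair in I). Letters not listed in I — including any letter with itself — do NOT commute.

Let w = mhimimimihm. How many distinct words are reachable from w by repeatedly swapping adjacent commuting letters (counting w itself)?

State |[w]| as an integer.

#0=m has no predecessor
#1=h has no predecessor
#2=i depends on [0:m, 1:h]
#3=m depends on [2:i]
#4=i depends on [3:m]
#5=m depends on [4:i]
#6=i depends on [5:m]
#7=m depends on [6:i]
#8=i depends on [7:m]
#9=h depends on [8:i]
#10=m depends on [8:i]
sources: [0:m, 1:h]
N(rest) = Σ N(rest − s) over sources s of rest; N(one piece) = 1:
  size 1 → [9]=1  [10]=1
  size 2 → [9,10]=2
  size 3 → [8,9,10]=2
  size 4 → [7,8,9,10]=2
  size 5 → [6,7,8,9,10]=2
  size 6 → [5,6,7,8,9,10]=2
  size 7 → [4,5,6,7,8,9,10]=2
  size 8 → [3,4,5,6,7,8,9,10]=2
  size 9 → [2,3,4,5,6,7,8,9,10]=2
  first=0(m) contributes 2
  first=1(h) contributes 2
|[w]| = 4

4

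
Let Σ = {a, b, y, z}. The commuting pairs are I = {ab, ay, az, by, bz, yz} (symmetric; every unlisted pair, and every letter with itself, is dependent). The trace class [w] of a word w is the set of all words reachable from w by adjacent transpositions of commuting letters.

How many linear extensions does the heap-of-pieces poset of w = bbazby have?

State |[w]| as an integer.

120

#0=b has no predecessor
#1=b depends on [0:b]
#2=a has no predecessor
#3=z has no predecessor
#4=b depends on [1:b]
#5=y has no predecessor
sources: [0:b, 2:a, 3:z, 5:y]
N(rest) = Σ N(rest − s) over sources s of rest; N(one piece) = 1:
  size 1 → [2]=1  [3]=1  [4]=1  [5]=1
  size 2 → [1,4]=1  [2,3]=2  [2,4]=2  [2,5]=2  [3,4]=2  [3,5]=2  [4,5]=2
  size 3 → [0,1,4]=1  [1,2,4]=3  [1,3,4]=3  [1,4,5]=3  [2,3,4]=6  [2,3,5]=6  [2,4,5]=6  [3,4,5]=6
  size 4 → [0,1,2,4]=4  [0,1,3,4]=4  [0,1,4,5]=4  [1,2,3,4]=12  [1,2,4,5]=12  [1,3,4,5]=12  [2,3,4,5]=24
  first=0(b) contributes 60
  first=2(a) contributes 20
  first=3(z) contributes 20
  first=5(y) contributes 20
|[w]| = 120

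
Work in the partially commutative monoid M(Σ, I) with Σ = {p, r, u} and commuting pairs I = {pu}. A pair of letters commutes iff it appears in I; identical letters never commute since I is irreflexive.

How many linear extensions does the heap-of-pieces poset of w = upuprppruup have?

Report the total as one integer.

18

0(u) covers ∅
1(p) covers ∅
2(u) covers 0:u
3(p) covers 1:p
4(r) covers 2:u, 3:p
5(p) covers 4:r
6(p) covers 5:p
7(r) covers 6:p
8(u) covers 7:r
9(u) covers 8:u
10(p) covers 7:r
floor of heap: 0:u, 1:p
completions by unplaced set U, small U first (add the entries for U minus each lowest piece of U):
  |U|=1: {9}:1  {10}:1
  |U|=2: {8,9}:1  {9,10}:2
  |U|=3: {8,9,10}:3
  |U|=4: {7,8,9,10}:3
  |U|=5: {6,7,8,9,10}:3
  |U|=6: {5,6,7,8,9,10}:3
  |U|=7: {4,5,6,7,8,9,10}:3
  |U|=8: {2,4,5,6,7,8,9,10}:3  {3,4,5,6,7,8,9,10}:3
  |U|=9: {0,2,4,5,6,7,8,9,10}:3  {1,3,4,5,6,7,8,9,10}:3  {2,3,4,5,6,7,8,9,10}:6
  start at 0(u): 9
  start at 1(p): 9
sum over floor = 18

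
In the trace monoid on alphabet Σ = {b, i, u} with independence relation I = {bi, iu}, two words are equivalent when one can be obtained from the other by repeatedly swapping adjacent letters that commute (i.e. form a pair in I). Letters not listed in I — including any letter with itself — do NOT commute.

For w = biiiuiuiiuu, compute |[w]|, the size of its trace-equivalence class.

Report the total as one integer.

462

piece 0:b — minimal
piece 1:i — minimal
piece 2:i rests on {1:i}
piece 3:i rests on {2:i}
piece 4:u rests on {0:b}
piece 5:i rests on {3:i}
piece 6:u rests on {4:u}
piece 7:i rests on {5:i}
piece 8:i rests on {7:i}
piece 9:u rests on {6:u}
piece 10:u rests on {9:u}
minimal pieces: {0:b, 1:i}
ways to finish when only these pieces remain (= sum over removing one remaining piece with nothing left below it):
  1 left: {8}→1  {10}→1
  2 left: {7,8}→1  {8,10}→2  {9,10}→1
  3 left: {5,7,8}→1  {6,9,10}→1  {7,8,10}→3  {8,9,10}→3
  4 left: {3,5,7,8}→1  {4,6,9,10}→1  {5,7,8,10}→4  {6,8,9,10}→4  {7,8,9,10}→6
  5 left: {0,4,6,9,10}→1  {2,3,5,7,8}→1  {3,5,7,8,10}→5  {4,6,8,9,10}→5  {5,7,8,9,10}→10  {6,7,8,9,10}→10
  6 left: {0,4,6,8,9,10}→6  {1,2,3,5,7,8}→1  {2,3,5,7,8,10}→6  {3,5,7,8,9,10}→15  {4,6,7,8,9,10}→15  {5,6,7,8,9,10}→20
  7 left: {0,4,6,7,8,9,10}→21  {1,2,3,5,7,8,10}→7  {2,3,5,7,8,9,10}→21  {3,5,6,7,8,9,10}→35  {4,5,6,7,8,9,10}→35
  8 left: {0,4,5,6,7,8,9,10}→56  {1,2,3,5,7,8,9,10}→28  {2,3,5,6,7,8,9,10}→56  {3,4,5,6,7,8,9,10}→70
  9 left: {0,3,4,5,6,7,8,9,10}→126  {1,2,3,5,6,7,8,9,10}→84  {2,3,4,5,6,7,8,9,10}→126
  placing 0:b first → 210 extensions
  placing 1:i first → 252 extensions
total linear extensions = 462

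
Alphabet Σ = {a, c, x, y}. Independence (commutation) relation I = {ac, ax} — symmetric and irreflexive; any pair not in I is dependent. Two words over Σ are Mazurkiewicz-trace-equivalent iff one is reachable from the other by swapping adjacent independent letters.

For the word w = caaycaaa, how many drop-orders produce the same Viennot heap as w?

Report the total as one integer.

drop 0:c onto floor
drop 1:a onto floor
drop 2:a onto {1:a}
drop 3:y onto {0:c, 2:a}
drop 4:c onto {3:y}
drop 5:a onto {3:y}
drop 6:a onto {5:a}
drop 7:a onto {6:a}
ground layer = {0:c, 1:a}
drop-orders for the pieces not yet dropped (sum over which currently-grounded one goes next):
  1 to go: {4} 1  {7} 1
  2 to go: {4,7} 2  {6,7} 1
  3 to go: {4,6,7} 3  {5,6,7} 1
  4 to go: {4,5,6,7} 4
  5 to go: {3,4,5,6,7} 4
  6 to go: {0,3,4,5,6,7} 4  {2,3,4,5,6,7} 4
  if 0:c drops first: 4 orders
  if 1:a drops first: 8 orders
heap linearizations: 12

12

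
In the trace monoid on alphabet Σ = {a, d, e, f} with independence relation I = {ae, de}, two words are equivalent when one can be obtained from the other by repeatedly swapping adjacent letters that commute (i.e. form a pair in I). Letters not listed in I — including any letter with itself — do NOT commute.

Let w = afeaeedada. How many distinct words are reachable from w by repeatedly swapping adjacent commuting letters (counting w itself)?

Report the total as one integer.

#0=a has no predecessor
#1=f depends on [0:a]
#2=e depends on [1:f]
#3=a depends on [1:f]
#4=e depends on [2:e]
#5=e depends on [4:e]
#6=d depends on [3:a]
#7=a depends on [6:d]
#8=d depends on [7:a]
#9=a depends on [8:d]
sources: [0:a]
N(rest) = Σ N(rest − s) over sources s of rest; N(one piece) = 1:
  size 1 → [5]=1  [9]=1
  size 2 → [4,5]=1  [5,9]=2  [8,9]=1
  size 3 → [2,4,5]=1  [4,5,9]=3  [5,8,9]=3  [7,8,9]=1
  size 4 → [2,4,5,9]=4  [4,5,8,9]=6  [5,7,8,9]=4  [6,7,8,9]=1
  size 5 → [2,4,5,8,9]=10  [3,6,7,8,9]=1  [4,5,7,8,9]=10  [5,6,7,8,9]=5
  size 6 → [2,4,5,7,8,9]=20  [3,5,6,7,8,9]=6  [4,5,6,7,8,9]=15
  size 7 → [2,4,5,6,7,8,9]=35  [3,4,5,6,7,8,9]=21
  size 8 → [2,3,4,5,6,7,8,9]=56
  first=0(a) contributes 56

56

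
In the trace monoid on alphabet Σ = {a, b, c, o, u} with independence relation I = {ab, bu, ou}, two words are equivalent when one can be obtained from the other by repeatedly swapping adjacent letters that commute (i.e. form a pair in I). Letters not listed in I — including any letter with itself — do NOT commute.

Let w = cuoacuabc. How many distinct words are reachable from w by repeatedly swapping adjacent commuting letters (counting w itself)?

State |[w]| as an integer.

#0=c has no predecessor
#1=u depends on [0:c]
#2=o depends on [0:c]
#3=a depends on [1:u, 2:o]
#4=c depends on [3:a]
#5=u depends on [4:c]
#6=a depends on [5:u]
#7=b depends on [4:c]
#8=c depends on [6:a, 7:b]
sources: [0:c]
N(rest) = Σ N(rest − s) over sources s of rest; N(one piece) = 1:
  size 1 → [8]=1
  size 2 → [6,8]=1  [7,8]=1
  size 3 → [5,6,8]=1  [6,7,8]=2
  size 4 → [5,6,7,8]=3
  size 5 → [4,5,6,7,8]=3
  size 6 → [3,4,5,6,7,8]=3
  size 7 → [1,3,4,5,6,7,8]=3  [2,3,4,5,6,7,8]=3
  first=0(c) contributes 6

6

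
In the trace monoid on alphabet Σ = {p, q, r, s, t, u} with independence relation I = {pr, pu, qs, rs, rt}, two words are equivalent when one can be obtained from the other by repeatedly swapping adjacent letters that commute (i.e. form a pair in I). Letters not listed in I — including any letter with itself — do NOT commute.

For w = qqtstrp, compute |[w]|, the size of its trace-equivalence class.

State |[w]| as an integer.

0(q) covers ∅
1(q) covers 0:q
2(t) covers 1:q
3(s) covers 2:t
4(t) covers 3:s
5(r) covers 1:q
6(p) covers 4:t
floor of heap: 0:q
completions by unplaced set U, small U first (add the entries for U minus each lowest piece of U):
  |U|=1: {5}:1  {6}:1
  |U|=2: {4,6}:1  {5,6}:2
  |U|=3: {3,4,6}:1  {4,5,6}:3
  |U|=4: {2,3,4,6}:1  {3,4,5,6}:4
  |U|=5: {2,3,4,5,6}:5
  start at 0(q): 5

5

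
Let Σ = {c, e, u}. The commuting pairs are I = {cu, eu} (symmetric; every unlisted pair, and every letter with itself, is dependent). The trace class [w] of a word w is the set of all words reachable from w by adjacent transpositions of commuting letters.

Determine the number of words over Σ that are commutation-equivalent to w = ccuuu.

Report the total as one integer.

10

drop 0:c onto floor
drop 1:c onto {0:c}
drop 2:u onto floor
drop 3:u onto {2:u}
drop 4:u onto {3:u}
ground layer = {0:c, 2:u}
drop-orders for the pieces not yet dropped (sum over which currently-grounded one goes next):
  1 to go: {1} 1  {4} 1
  2 to go: {0,1} 1  {1,4} 2  {3,4} 1
  3 to go: {0,1,4} 3  {1,3,4} 3  {2,3,4} 1
  if 0:c drops first: 4 orders
  if 2:u drops first: 6 orders
heap linearizations: 10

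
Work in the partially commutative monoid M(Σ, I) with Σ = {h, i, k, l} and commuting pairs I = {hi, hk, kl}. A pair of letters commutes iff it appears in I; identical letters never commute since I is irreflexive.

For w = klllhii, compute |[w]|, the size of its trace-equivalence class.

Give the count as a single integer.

13

piece 0:k — minimal
piece 1:l — minimal
piece 2:l rests on {1:l}
piece 3:l rests on {2:l}
piece 4:h rests on {3:l}
piece 5:i rests on {0:k, 3:l}
piece 6:i rests on {5:i}
minimal pieces: {0:k, 1:l}
ways to finish when only these pieces remain (= sum over removing one remaining piece with nothing left below it):
  1 left: {4}→1  {6}→1
  2 left: {4,6}→2  {5,6}→1
  3 left: {0,5,6}→1  {4,5,6}→3
  4 left: {0,4,5,6}→4  {3,4,5,6}→3
  5 left: {0,3,4,5,6}→7  {2,3,4,5,6}→3
  placing 0:k first → 3 extensions
  placing 1:l first → 10 extensions
total linear extensions = 13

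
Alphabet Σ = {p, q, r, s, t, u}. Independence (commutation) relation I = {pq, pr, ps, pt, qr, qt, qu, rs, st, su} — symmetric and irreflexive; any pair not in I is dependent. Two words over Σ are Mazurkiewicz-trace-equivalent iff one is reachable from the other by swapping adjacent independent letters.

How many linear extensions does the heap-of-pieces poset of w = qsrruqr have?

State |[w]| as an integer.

35

#0=q has no predecessor
#1=s depends on [0:q]
#2=r has no predecessor
#3=r depends on [2:r]
#4=u depends on [3:r]
#5=q depends on [1:s]
#6=r depends on [4:u]
sources: [0:q, 2:r]
N(rest) = Σ N(rest − s) over sources s of rest; N(one piece) = 1:
  size 1 → [5]=1  [6]=1
  size 2 → [1,5]=1  [4,6]=1  [5,6]=2
  size 3 → [0,1,5]=1  [1,5,6]=3  [3,4,6]=1  [4,5,6]=3
  size 4 → [0,1,5,6]=4  [1,4,5,6]=6  [2,3,4,6]=1  [3,4,5,6]=4
  size 5 → [0,1,4,5,6]=10  [1,3,4,5,6]=10  [2,3,4,5,6]=5
  first=0(q) contributes 15
  first=2(r) contributes 20
|[w]| = 35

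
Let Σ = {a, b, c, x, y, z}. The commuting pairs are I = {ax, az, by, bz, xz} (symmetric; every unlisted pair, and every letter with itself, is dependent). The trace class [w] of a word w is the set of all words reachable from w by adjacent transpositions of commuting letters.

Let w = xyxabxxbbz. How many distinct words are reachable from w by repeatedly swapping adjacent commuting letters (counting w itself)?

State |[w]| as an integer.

16

piece 0:x — minimal
piece 1:y rests on {0:x}
piece 2:x rests on {1:y}
piece 3:a rests on {1:y}
piece 4:b rests on {2:x, 3:a}
piece 5:x rests on {4:b}
piece 6:x rests on {5:x}
piece 7:b rests on {6:x}
piece 8:b rests on {7:b}
piece 9:z rests on {1:y}
minimal pieces: {0:x}
ways to finish when only these pieces remain (= sum over removing one remaining piece with nothing left below it):
  1 left: {8}→1  {9}→1
  2 left: {7,8}→1  {8,9}→2
  3 left: {6,7,8}→1  {7,8,9}→3
  4 left: {5,6,7,8}→1  {6,7,8,9}→4
  5 left: {4,5,6,7,8}→1  {5,6,7,8,9}→5
  6 left: {2,4,5,6,7,8}→1  {3,4,5,6,7,8}→1  {4,5,6,7,8,9}→6
  7 left: {2,3,4,5,6,7,8}→2  {2,4,5,6,7,8,9}→7  {3,4,5,6,7,8,9}→7
  8 left: {2,3,4,5,6,7,8,9}→16
  placing 0:x first → 16 extensions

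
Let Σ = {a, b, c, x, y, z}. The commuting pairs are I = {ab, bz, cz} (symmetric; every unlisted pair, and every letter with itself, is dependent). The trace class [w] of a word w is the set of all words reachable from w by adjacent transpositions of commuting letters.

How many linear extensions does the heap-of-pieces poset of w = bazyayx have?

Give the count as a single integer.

3

#0=b has no predecessor
#1=a has no predecessor
#2=z depends on [1:a]
#3=y depends on [0:b, 2:z]
#4=a depends on [3:y]
#5=y depends on [4:a]
#6=x depends on [5:y]
sources: [0:b, 1:a]
N(rest) = Σ N(rest − s) over sources s of rest; N(one piece) = 1:
  size 1 → [6]=1
  size 2 → [5,6]=1
  size 3 → [4,5,6]=1
  size 4 → [3,4,5,6]=1
  size 5 → [0,3,4,5,6]=1  [2,3,4,5,6]=1
  first=0(b) contributes 1
  first=1(a) contributes 2
|[w]| = 3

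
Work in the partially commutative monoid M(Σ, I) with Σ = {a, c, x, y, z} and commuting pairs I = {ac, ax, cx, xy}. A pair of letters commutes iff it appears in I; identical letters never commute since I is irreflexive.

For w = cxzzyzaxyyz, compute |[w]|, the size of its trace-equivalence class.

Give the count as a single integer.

8

#0=c has no predecessor
#1=x has no predecessor
#2=z depends on [0:c, 1:x]
#3=z depends on [2:z]
#4=y depends on [3:z]
#5=z depends on [4:y]
#6=a depends on [5:z]
#7=x depends on [5:z]
#8=y depends on [6:a]
#9=y depends on [8:y]
#10=z depends on [7:x, 9:y]
sources: [0:c, 1:x]
N(rest) = Σ N(rest − s) over sources s of rest; N(one piece) = 1:
  size 1 → [10]=1
  size 2 → [7,10]=1  [9,10]=1
  size 3 → [7,9,10]=2  [8,9,10]=1
  size 4 → [6,8,9,10]=1  [7,8,9,10]=3
  size 5 → [6,7,8,9,10]=4
  size 6 → [5,6,7,8,9,10]=4
  size 7 → [4,5,6,7,8,9,10]=4
  size 8 → [3,4,5,6,7,8,9,10]=4
  size 9 → [2,3,4,5,6,7,8,9,10]=4
  first=0(c) contributes 4
  first=1(x) contributes 4
|[w]| = 8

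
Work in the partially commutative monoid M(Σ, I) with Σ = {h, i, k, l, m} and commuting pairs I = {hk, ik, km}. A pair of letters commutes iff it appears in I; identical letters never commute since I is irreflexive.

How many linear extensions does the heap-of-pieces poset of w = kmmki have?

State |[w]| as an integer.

10

0(k) covers ∅
1(m) covers ∅
2(m) covers 1:m
3(k) covers 0:k
4(i) covers 2:m
floor of heap: 0:k, 1:m
completions by unplaced set U, small U first (add the entries for U minus each lowest piece of U):
  |U|=1: {3}:1  {4}:1
  |U|=2: {0,3}:1  {2,4}:1  {3,4}:2
  |U|=3: {0,3,4}:3  {1,2,4}:1  {2,3,4}:3
  start at 0(k): 4
  start at 1(m): 6
sum over floor = 10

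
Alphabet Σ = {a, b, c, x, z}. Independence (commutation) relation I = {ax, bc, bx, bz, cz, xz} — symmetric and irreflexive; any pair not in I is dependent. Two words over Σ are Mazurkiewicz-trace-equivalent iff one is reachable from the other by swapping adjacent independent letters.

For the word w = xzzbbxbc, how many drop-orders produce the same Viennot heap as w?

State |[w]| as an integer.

560

0(x) covers ∅
1(z) covers ∅
2(z) covers 1:z
3(b) covers ∅
4(b) covers 3:b
5(x) covers 0:x
6(b) covers 4:b
7(c) covers 5:x
floor of heap: 0:x, 1:z, 3:b
completions by unplaced set U, small U first (add the entries for U minus each lowest piece of U):
  |U|=1: {2}:1  {6}:1  {7}:1
  |U|=2: {1,2}:1  {2,6}:2  {2,7}:2  {4,6}:1  {5,7}:1  {6,7}:2
  |U|=3: {0,5,7}:1  {1,2,6}:3  {1,2,7}:3  {2,4,6}:3  {2,5,7}:3  {2,6,7}:6  {3,4,6}:1  {4,6,7}:3  {5,6,7}:3
  |U|=4: {0,2,5,7}:4  {0,5,6,7}:4  {1,2,4,6}:6  {1,2,5,7}:6  {1,2,6,7}:12  {2,3,4,6}:4  {2,4,6,7}:12  {2,5,6,7}:12  {3,4,6,7}:4  {4,5,6,7}:6
  |U|=5: {0,1,2,5,7}:10  {0,2,5,6,7}:20  {0,4,5,6,7}:10  {1,2,3,4,6}:10  {1,2,4,6,7}:30  {1,2,5,6,7}:30  {2,3,4,6,7}:20  {2,4,5,6,7}:30  {3,4,5,6,7}:10
  |U|=6: {0,1,2,5,6,7}:60  {0,2,4,5,6,7}:60  {0,3,4,5,6,7}:20  {1,2,3,4,6,7}:60  {1,2,4,5,6,7}:90  {2,3,4,5,6,7}:60
  start at 0(x): 210
  start at 1(z): 140
  start at 3(b): 210
sum over floor = 560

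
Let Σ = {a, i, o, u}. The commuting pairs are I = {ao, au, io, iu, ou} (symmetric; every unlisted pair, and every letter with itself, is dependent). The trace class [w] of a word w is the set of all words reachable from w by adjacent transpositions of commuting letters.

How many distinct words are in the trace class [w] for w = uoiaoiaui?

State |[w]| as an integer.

#0=u has no predecessor
#1=o has no predecessor
#2=i has no predecessor
#3=a depends on [2:i]
#4=o depends on [1:o]
#5=i depends on [3:a]
#6=a depends on [5:i]
#7=u depends on [0:u]
#8=i depends on [6:a]
sources: [0:u, 1:o, 2:i]
N(rest) = Σ N(rest − s) over sources s of rest; N(one piece) = 1:
  size 1 → [4]=1  [7]=1  [8]=1
  size 2 → [0,7]=1  [1,4]=1  [4,7]=2  [4,8]=2  [6,8]=1  [7,8]=2
  size 3 → [0,4,7]=3  [0,7,8]=3  [1,4,7]=3  [1,4,8]=3  [4,6,8]=3  [4,7,8]=6  [5,6,8]=1  [6,7,8]=3
  size 4 → [0,1,4,7]=6  [0,4,7,8]=12  [0,6,7,8]=6  [1,4,6,8]=6  [1,4,7,8]=12  [3,5,6,8]=1  [4,5,6,8]=4  [4,6,7,8]=12  [5,6,7,8]=4
  size 5 → [0,1,4,7,8]=30  [0,4,6,7,8]=30  [0,5,6,7,8]=10  [1,4,5,6,8]=10  [1,4,6,7,8]=30  [2,3,5,6,8]=1  [3,4,5,6,8]=5  [3,5,6,7,8]=5  [4,5,6,7,8]=20
  size 6 → [0,1,4,6,7,8]=90  [0,3,5,6,7,8]=15  [0,4,5,6,7,8]=60  [1,3,4,5,6,8]=15  [1,4,5,6,7,8]=60  [2,3,4,5,6,8]=6  [2,3,5,6,7,8]=6  [3,4,5,6,7,8]=30
  size 7 → [0,1,4,5,6,7,8]=210  [0,2,3,5,6,7,8]=21  [0,3,4,5,6,7,8]=105  [1,2,3,4,5,6,8]=21  [1,3,4,5,6,7,8]=105  [2,3,4,5,6,7,8]=42
  first=0(u) contributes 168
  first=1(o) contributes 168
  first=2(i) contributes 420
|[w]| = 756

756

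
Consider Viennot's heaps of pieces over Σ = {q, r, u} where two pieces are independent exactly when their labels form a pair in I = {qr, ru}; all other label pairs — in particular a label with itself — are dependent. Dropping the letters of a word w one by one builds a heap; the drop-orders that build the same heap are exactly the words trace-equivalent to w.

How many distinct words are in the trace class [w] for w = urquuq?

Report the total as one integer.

#0=u has no predecessor
#1=r has no predecessor
#2=q depends on [0:u]
#3=u depends on [2:q]
#4=u depends on [3:u]
#5=q depends on [4:u]
sources: [0:u, 1:r]
N(rest) = Σ N(rest − s) over sources s of rest; N(one piece) = 1:
  size 1 → [1]=1  [5]=1
  size 2 → [1,5]=2  [4,5]=1
  size 3 → [1,4,5]=3  [3,4,5]=1
  size 4 → [1,3,4,5]=4  [2,3,4,5]=1
  first=0(u) contributes 5
  first=1(r) contributes 1
|[w]| = 6

6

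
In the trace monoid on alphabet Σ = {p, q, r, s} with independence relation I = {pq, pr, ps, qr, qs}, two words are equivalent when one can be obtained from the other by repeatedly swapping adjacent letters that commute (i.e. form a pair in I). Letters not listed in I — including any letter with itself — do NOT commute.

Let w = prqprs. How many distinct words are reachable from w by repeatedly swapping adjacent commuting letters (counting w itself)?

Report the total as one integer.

drop 0:p onto floor
drop 1:r onto floor
drop 2:q onto floor
drop 3:p onto {0:p}
drop 4:r onto {1:r}
drop 5:s onto {4:r}
ground layer = {0:p, 1:r, 2:q}
drop-orders for the pieces not yet dropped (sum over which currently-grounded one goes next):
  1 to go: {2} 1  {3} 1  {5} 1
  2 to go: {0,3} 1  {2,3} 2  {2,5} 2  {3,5} 2  {4,5} 1
  3 to go: {0,2,3} 3  {0,3,5} 3  {1,4,5} 1  {2,3,5} 6  {2,4,5} 3  {3,4,5} 3
  4 to go: {0,2,3,5} 12  {0,3,4,5} 6  {1,2,4,5} 4  {1,3,4,5} 4  {2,3,4,5} 12
  if 0:p drops first: 20 orders
  if 1:r drops first: 30 orders
  if 2:q drops first: 10 orders
heap linearizations: 60

60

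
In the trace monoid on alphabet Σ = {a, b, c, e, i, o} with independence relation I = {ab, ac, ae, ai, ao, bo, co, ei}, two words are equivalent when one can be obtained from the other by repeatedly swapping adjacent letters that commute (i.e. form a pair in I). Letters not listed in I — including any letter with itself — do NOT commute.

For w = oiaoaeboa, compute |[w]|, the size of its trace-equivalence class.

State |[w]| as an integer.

168

#0=o has no predecessor
#1=i depends on [0:o]
#2=a has no predecessor
#3=o depends on [1:i]
#4=a depends on [2:a]
#5=e depends on [3:o]
#6=b depends on [5:e]
#7=o depends on [5:e]
#8=a depends on [4:a]
sources: [0:o, 2:a]
N(rest) = Σ N(rest − s) over sources s of rest; N(one piece) = 1:
  size 1 → [6]=1  [7]=1  [8]=1
  size 2 → [4,8]=1  [6,7]=2  [6,8]=2  [7,8]=2
  size 3 → [2,4,8]=1  [4,6,8]=3  [4,7,8]=3  [5,6,7]=2  [6,7,8]=6
  size 4 → [2,4,6,8]=4  [2,4,7,8]=4  [3,5,6,7]=2  [4,6,7,8]=12  [5,6,7,8]=8
  size 5 → [1,3,5,6,7]=2  [2,4,6,7,8]=20  [3,5,6,7,8]=10  [4,5,6,7,8]=20
  size 6 → [0,1,3,5,6,7]=2  [1,3,5,6,7,8]=12  [2,4,5,6,7,8]=40  [3,4,5,6,7,8]=30
  size 7 → [0,1,3,5,6,7,8]=14  [1,3,4,5,6,7,8]=42  [2,3,4,5,6,7,8]=70
  first=0(o) contributes 112
  first=2(a) contributes 56
|[w]| = 168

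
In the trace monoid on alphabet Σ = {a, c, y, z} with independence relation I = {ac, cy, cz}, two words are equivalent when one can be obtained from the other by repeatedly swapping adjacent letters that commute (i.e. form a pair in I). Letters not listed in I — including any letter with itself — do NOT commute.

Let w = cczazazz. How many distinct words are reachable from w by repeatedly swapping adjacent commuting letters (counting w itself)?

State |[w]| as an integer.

#0=c has no predecessor
#1=c depends on [0:c]
#2=z has no predecessor
#3=a depends on [2:z]
#4=z depends on [3:a]
#5=a depends on [4:z]
#6=z depends on [5:a]
#7=z depends on [6:z]
sources: [0:c, 2:z]
N(rest) = Σ N(rest − s) over sources s of rest; N(one piece) = 1:
  size 1 → [1]=1  [7]=1
  size 2 → [0,1]=1  [1,7]=2  [6,7]=1
  size 3 → [0,1,7]=3  [1,6,7]=3  [5,6,7]=1
  size 4 → [0,1,6,7]=6  [1,5,6,7]=4  [4,5,6,7]=1
  size 5 → [0,1,5,6,7]=10  [1,4,5,6,7]=5  [3,4,5,6,7]=1
  size 6 → [0,1,4,5,6,7]=15  [1,3,4,5,6,7]=6  [2,3,4,5,6,7]=1
  first=0(c) contributes 7
  first=2(z) contributes 21
|[w]| = 28

28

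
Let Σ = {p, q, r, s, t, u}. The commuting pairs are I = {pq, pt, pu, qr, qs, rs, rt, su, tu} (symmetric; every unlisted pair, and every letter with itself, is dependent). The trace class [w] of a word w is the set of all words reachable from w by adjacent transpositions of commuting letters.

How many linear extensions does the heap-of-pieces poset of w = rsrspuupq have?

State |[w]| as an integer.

0(r) covers ∅
1(s) covers ∅
2(r) covers 0:r
3(s) covers 1:s
4(p) covers 2:r, 3:s
5(u) covers 2:r
6(u) covers 5:u
7(p) covers 4:p
8(q) covers 6:u
floor of heap: 0:r, 1:s
completions by unplaced set U, small U first (add the entries for U minus each lowest piece of U):
  |U|=1: {7}:1  {8}:1
  |U|=2: {4,7}:1  {6,8}:1  {7,8}:2
  |U|=3: {3,4,7}:1  {4,7,8}:3  {5,6,8}:1  {6,7,8}:3
  |U|=4: {1,3,4,7}:1  {3,4,7,8}:4  {4,6,7,8}:6  {5,6,7,8}:4
  |U|=5: {1,3,4,7,8}:5  {3,4,6,7,8}:10  {4,5,6,7,8}:10
  |U|=6: {1,3,4,6,7,8}:15  {2,4,5,6,7,8}:10  {3,4,5,6,7,8}:20
  |U|=7: {0,2,4,5,6,7,8}:10  {1,3,4,5,6,7,8}:35  {2,3,4,5,6,7,8}:30
  start at 0(r): 65
  start at 1(s): 40
sum over floor = 105

105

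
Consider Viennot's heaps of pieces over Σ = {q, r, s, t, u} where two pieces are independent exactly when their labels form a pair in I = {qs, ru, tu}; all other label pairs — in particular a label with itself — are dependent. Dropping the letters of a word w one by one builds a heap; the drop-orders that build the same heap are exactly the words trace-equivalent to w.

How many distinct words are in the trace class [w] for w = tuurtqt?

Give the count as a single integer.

0(t) covers ∅
1(u) covers ∅
2(u) covers 1:u
3(r) covers 0:t
4(t) covers 3:r
5(q) covers 2:u, 4:t
6(t) covers 5:q
floor of heap: 0:t, 1:u
completions by unplaced set U, small U first (add the entries for U minus each lowest piece of U):
  |U|=1: {6}:1
  |U|=2: {5,6}:1
  |U|=3: {2,5,6}:1  {4,5,6}:1
  |U|=4: {1,2,5,6}:1  {2,4,5,6}:2  {3,4,5,6}:1
  |U|=5: {0,3,4,5,6}:1  {1,2,4,5,6}:3  {2,3,4,5,6}:3
  start at 0(t): 6
  start at 1(u): 4
sum over floor = 10

10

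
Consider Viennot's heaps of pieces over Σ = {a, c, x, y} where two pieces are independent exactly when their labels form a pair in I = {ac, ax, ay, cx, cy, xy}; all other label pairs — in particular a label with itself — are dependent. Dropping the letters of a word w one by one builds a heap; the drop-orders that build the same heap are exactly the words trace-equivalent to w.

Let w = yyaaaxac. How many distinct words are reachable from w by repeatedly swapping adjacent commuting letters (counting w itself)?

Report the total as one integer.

drop 0:y onto floor
drop 1:y onto {0:y}
drop 2:a onto floor
drop 3:a onto {2:a}
drop 4:a onto {3:a}
drop 5:x onto floor
drop 6:a onto {4:a}
drop 7:c onto floor
ground layer = {0:y, 2:a, 5:x, 7:c}
drop-orders for the pieces not yet dropped (sum over which currently-grounded one goes next):
  1 to go: {1} 1  {5} 1  {6} 1  {7} 1
  2 to go: {0,1} 1  {1,5} 2  {1,6} 2  {1,7} 2  {4,6} 1  {5,6} 2  {5,7} 2  {6,7} 2
  3 to go: {0,1,5} 3  {0,1,6} 3  {0,1,7} 3  {1,4,6} 3  {1,5,6} 6  {1,5,7} 6  {1,6,7} 6  {3,4,6} 1  {4,5,6} 3  {4,6,7} 3  {5,6,7} 6
  4 to go: {0,1,4,6} 6  {0,1,5,6} 12  {0,1,5,7} 12  {0,1,6,7} 12  {1,3,4,6} 4  {1,4,5,6} 12  {1,4,6,7} 12  {1,5,6,7} 24  {2,3,4,6} 1  {3,4,5,6} 4  {3,4,6,7} 4  {4,5,6,7} 12
  5 to go: {0,1,3,4,6} 10  {0,1,4,5,6} 30  {0,1,4,6,7} 30  {0,1,5,6,7} 60  {1,2,3,4,6} 5  {1,3,4,5,6} 20  {1,3,4,6,7} 20  {1,4,5,6,7} 60  {2,3,4,5,6} 5  {2,3,4,6,7} 5  {3,4,5,6,7} 20
  6 to go: {0,1,2,3,4,6} 15  {0,1,3,4,5,6} 60  {0,1,3,4,6,7} 60  {0,1,4,5,6,7} 180  {1,2,3,4,5,6} 30  {1,2,3,4,6,7} 30  {1,3,4,5,6,7} 120  {2,3,4,5,6,7} 30
  if 0:y drops first: 210 orders
  if 2:a drops first: 420 orders
  if 5:x drops first: 105 orders
  if 7:c drops first: 105 orders
heap linearizations: 840

840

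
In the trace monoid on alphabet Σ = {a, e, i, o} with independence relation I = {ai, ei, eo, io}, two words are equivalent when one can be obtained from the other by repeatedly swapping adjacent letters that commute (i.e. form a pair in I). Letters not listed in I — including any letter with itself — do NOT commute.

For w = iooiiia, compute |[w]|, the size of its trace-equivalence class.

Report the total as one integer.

35

0(i) covers ∅
1(o) covers ∅
2(o) covers 1:o
3(i) covers 0:i
4(i) covers 3:i
5(i) covers 4:i
6(a) covers 2:o
floor of heap: 0:i, 1:o
completions by unplaced set U, small U first (add the entries for U minus each lowest piece of U):
  |U|=1: {5}:1  {6}:1
  |U|=2: {2,6}:1  {4,5}:1  {5,6}:2
  |U|=3: {1,2,6}:1  {2,5,6}:3  {3,4,5}:1  {4,5,6}:3
  |U|=4: {0,3,4,5}:1  {1,2,5,6}:4  {2,4,5,6}:6  {3,4,5,6}:4
  |U|=5: {0,3,4,5,6}:5  {1,2,4,5,6}:10  {2,3,4,5,6}:10
  start at 0(i): 20
  start at 1(o): 15
sum over floor = 35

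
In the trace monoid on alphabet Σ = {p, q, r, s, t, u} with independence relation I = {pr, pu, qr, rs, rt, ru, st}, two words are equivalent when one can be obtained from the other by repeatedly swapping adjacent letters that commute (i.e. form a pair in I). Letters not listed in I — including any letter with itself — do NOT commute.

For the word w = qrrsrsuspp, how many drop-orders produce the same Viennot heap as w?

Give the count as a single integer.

drop 0:q onto floor
drop 1:r onto floor
drop 2:r onto {1:r}
drop 3:s onto {0:q}
drop 4:r onto {2:r}
drop 5:s onto {3:s}
drop 6:u onto {5:s}
drop 7:s onto {6:u}
drop 8:p onto {7:s}
drop 9:p onto {8:p}
ground layer = {0:q, 1:r}
drop-orders for the pieces not yet dropped (sum over which currently-grounded one goes next):
  1 to go: {4} 1  {9} 1
  2 to go: {2,4} 1  {4,9} 2  {8,9} 1
  3 to go: {1,2,4} 1  {2,4,9} 3  {4,8,9} 3  {7,8,9} 1
  4 to go: {1,2,4,9} 4  {2,4,8,9} 6  {4,7,8,9} 4  {6,7,8,9} 1
  5 to go: {1,2,4,8,9} 10  {2,4,7,8,9} 10  {4,6,7,8,9} 5  {5,6,7,8,9} 1
  6 to go: {1,2,4,7,8,9} 20  {2,4,6,7,8,9} 15  {3,5,6,7,8,9} 1  {4,5,6,7,8,9} 6
  7 to go: {0,3,5,6,7,8,9} 1  {1,2,4,6,7,8,9} 35  {2,4,5,6,7,8,9} 21  {3,4,5,6,7,8,9} 7
  8 to go: {0,3,4,5,6,7,8,9} 8  {1,2,4,5,6,7,8,9} 56  {2,3,4,5,6,7,8,9} 28
  if 0:q drops first: 84 orders
  if 1:r drops first: 36 orders
heap linearizations: 120

120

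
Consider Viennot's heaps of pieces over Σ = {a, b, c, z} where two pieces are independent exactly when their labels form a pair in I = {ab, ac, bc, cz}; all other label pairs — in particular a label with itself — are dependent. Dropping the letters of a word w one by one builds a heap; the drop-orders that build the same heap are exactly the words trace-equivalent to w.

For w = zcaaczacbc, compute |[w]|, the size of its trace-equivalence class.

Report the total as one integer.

drop 0:z onto floor
drop 1:c onto floor
drop 2:a onto {0:z}
drop 3:a onto {2:a}
drop 4:c onto {1:c}
drop 5:z onto {3:a}
drop 6:a onto {5:z}
drop 7:c onto {4:c}
drop 8:b onto {5:z}
drop 9:c onto {7:c}
ground layer = {0:z, 1:c}
drop-orders for the pieces not yet dropped (sum over which currently-grounded one goes next):
  1 to go: {6} 1  {8} 1  {9} 1
  2 to go: {6,8} 2  {6,9} 2  {7,9} 1  {8,9} 2
  3 to go: {4,7,9} 1  {5,6,8} 2  {6,7,9} 3  {6,8,9} 6  {7,8,9} 3
  4 to go: {1,4,7,9} 1  {3,5,6,8} 2  {4,6,7,9} 4  {4,7,8,9} 4  {5,6,8,9} 8  {6,7,8,9} 12
  5 to go: {1,4,6,7,9} 5  {1,4,7,8,9} 5  {2,3,5,6,8} 2  {3,5,6,8,9} 10  {4,6,7,8,9} 20  {5,6,7,8,9} 20
  6 to go: {0,2,3,5,6,8} 2  {1,4,6,7,8,9} 30  {2,3,5,6,8,9} 12  {3,5,6,7,8,9} 30  {4,5,6,7,8,9} 40
  7 to go: {0,2,3,5,6,8,9} 14  {1,4,5,6,7,8,9} 70  {2,3,5,6,7,8,9} 42  {3,4,5,6,7,8,9} 70
  8 to go: {0,2,3,5,6,7,8,9} 56  {1,3,4,5,6,7,8,9} 140  {2,3,4,5,6,7,8,9} 112
  if 0:z drops first: 252 orders
  if 1:c drops first: 168 orders
heap linearizations: 420

420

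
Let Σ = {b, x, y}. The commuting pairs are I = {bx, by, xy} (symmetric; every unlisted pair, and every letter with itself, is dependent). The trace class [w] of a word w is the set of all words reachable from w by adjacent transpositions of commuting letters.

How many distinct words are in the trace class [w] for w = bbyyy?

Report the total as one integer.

10

0(b) covers ∅
1(b) covers 0:b
2(y) covers ∅
3(y) covers 2:y
4(y) covers 3:y
floor of heap: 0:b, 2:y
completions by unplaced set U, small U first (add the entries for U minus each lowest piece of U):
  |U|=1: {1}:1  {4}:1
  |U|=2: {0,1}:1  {1,4}:2  {3,4}:1
  |U|=3: {0,1,4}:3  {1,3,4}:3  {2,3,4}:1
  start at 0(b): 4
  start at 2(y): 6
sum over floor = 10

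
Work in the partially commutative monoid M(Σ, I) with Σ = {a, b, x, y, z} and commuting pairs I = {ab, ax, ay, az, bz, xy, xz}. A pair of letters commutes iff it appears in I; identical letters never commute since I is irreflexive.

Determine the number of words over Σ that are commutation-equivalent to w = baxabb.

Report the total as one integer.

piece 0:b — minimal
piece 1:a — minimal
piece 2:x rests on {0:b}
piece 3:a rests on {1:a}
piece 4:b rests on {2:x}
piece 5:b rests on {4:b}
minimal pieces: {0:b, 1:a}
ways to finish when only these pieces remain (= sum over removing one remaining piece with nothing left below it):
  1 left: {3}→1  {5}→1
  2 left: {1,3}→1  {3,5}→2  {4,5}→1
  3 left: {1,3,5}→3  {2,4,5}→1  {3,4,5}→3
  4 left: {0,2,4,5}→1  {1,3,4,5}→6  {2,3,4,5}→4
  placing 0:b first → 10 extensions
  placing 1:a first → 5 extensions
total linear extensions = 15

15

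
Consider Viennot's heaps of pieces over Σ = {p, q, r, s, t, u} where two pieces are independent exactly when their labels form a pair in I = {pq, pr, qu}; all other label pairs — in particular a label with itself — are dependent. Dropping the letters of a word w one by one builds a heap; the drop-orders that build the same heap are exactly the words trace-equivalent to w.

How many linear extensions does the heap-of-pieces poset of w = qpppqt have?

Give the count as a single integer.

10

piece 0:q — minimal
piece 1:p — minimal
piece 2:p rests on {1:p}
piece 3:p rests on {2:p}
piece 4:q rests on {0:q}
piece 5:t rests on {3:p, 4:q}
minimal pieces: {0:q, 1:p}
ways to finish when only these pieces remain (= sum over removing one remaining piece with nothing left below it):
  1 left: {5}→1
  2 left: {3,5}→1  {4,5}→1
  3 left: {0,4,5}→1  {2,3,5}→1  {3,4,5}→2
  4 left: {0,3,4,5}→3  {1,2,3,5}→1  {2,3,4,5}→3
  placing 0:q first → 4 extensions
  placing 1:p first → 6 extensions
total linear extensions = 10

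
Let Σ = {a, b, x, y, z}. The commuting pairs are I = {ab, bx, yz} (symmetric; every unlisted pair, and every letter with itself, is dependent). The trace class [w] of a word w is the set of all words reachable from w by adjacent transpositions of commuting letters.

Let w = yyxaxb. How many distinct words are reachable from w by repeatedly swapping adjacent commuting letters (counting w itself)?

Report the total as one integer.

drop 0:y onto floor
drop 1:y onto {0:y}
drop 2:x onto {1:y}
drop 3:a onto {2:x}
drop 4:x onto {3:a}
drop 5:b onto {1:y}
ground layer = {0:y}
drop-orders for the pieces not yet dropped (sum over which currently-grounded one goes next):
  1 to go: {4} 1  {5} 1
  2 to go: {3,4} 1  {4,5} 2
  3 to go: {2,3,4} 1  {3,4,5} 3
  4 to go: {2,3,4,5} 4
  if 0:y drops first: 4 orders

4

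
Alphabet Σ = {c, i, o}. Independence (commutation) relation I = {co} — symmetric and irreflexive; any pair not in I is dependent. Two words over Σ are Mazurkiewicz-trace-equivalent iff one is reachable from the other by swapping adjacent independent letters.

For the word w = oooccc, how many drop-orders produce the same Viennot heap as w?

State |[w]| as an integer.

0(o) covers ∅
1(o) covers 0:o
2(o) covers 1:o
3(c) covers ∅
4(c) covers 3:c
5(c) covers 4:c
floor of heap: 0:o, 3:c
completions by unplaced set U, small U first (add the entries for U minus each lowest piece of U):
  |U|=1: {2}:1  {5}:1
  |U|=2: {1,2}:1  {2,5}:2  {4,5}:1
  |U|=3: {0,1,2}:1  {1,2,5}:3  {2,4,5}:3  {3,4,5}:1
  |U|=4: {0,1,2,5}:4  {1,2,4,5}:6  {2,3,4,5}:4
  start at 0(o): 10
  start at 3(c): 10
sum over floor = 20

20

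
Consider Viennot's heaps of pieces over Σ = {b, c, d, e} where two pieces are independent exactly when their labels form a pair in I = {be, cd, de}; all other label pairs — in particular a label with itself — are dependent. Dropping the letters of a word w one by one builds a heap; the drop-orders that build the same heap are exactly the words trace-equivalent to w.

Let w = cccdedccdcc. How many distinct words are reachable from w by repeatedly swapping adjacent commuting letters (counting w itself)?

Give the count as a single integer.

165

drop 0:c onto floor
drop 1:c onto {0:c}
drop 2:c onto {1:c}
drop 3:d onto floor
drop 4:e onto {2:c}
drop 5:d onto {3:d}
drop 6:c onto {4:e}
drop 7:c onto {6:c}
drop 8:d onto {5:d}
drop 9:c onto {7:c}
drop 10:c onto {9:c}
ground layer = {0:c, 3:d}
drop-orders for the pieces not yet dropped (sum over which currently-grounded one goes next):
  1 to go: {8} 1  {10} 1
  2 to go: {5,8} 1  {8,10} 2  {9,10} 1
  3 to go: {3,5,8} 1  {5,8,10} 3  {7,9,10} 1  {8,9,10} 3
  4 to go: {3,5,8,10} 4  {5,8,9,10} 6  {6,7,9,10} 1  {7,8,9,10} 4
  5 to go: {3,5,8,9,10} 10  {4,6,7,9,10} 1  {5,7,8,9,10} 10  {6,7,8,9,10} 5
  6 to go: {2,4,6,7,9,10} 1  {3,5,7,8,9,10} 20  {4,6,7,8,9,10} 6  {5,6,7,8,9,10} 15
  7 to go: {1,2,4,6,7,9,10} 1  {2,4,6,7,8,9,10} 7  {3,5,6,7,8,9,10} 35  {4,5,6,7,8,9,10} 21
  8 to go: {0,1,2,4,6,7,9,10} 1  {1,2,4,6,7,8,9,10} 8  {2,4,5,6,7,8,9,10} 28  {3,4,5,6,7,8,9,10} 56
  9 to go: {0,1,2,4,6,7,8,9,10} 9  {1,2,4,5,6,7,8,9,10} 36  {2,3,4,5,6,7,8,9,10} 84
  if 0:c drops first: 120 orders
  if 3:d drops first: 45 orders
heap linearizations: 165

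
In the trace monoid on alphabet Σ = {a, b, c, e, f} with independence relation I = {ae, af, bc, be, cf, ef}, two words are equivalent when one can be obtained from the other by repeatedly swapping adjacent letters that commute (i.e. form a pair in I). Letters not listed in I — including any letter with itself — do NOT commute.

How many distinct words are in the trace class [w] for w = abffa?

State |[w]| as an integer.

piece 0:a — minimal
piece 1:b rests on {0:a}
piece 2:f rests on {1:b}
piece 3:f rests on {2:f}
piece 4:a rests on {1:b}
minimal pieces: {0:a}
ways to finish when only these pieces remain (= sum over removing one remaining piece with nothing left below it):
  1 left: {3}→1  {4}→1
  2 left: {2,3}→1  {3,4}→2
  3 left: {2,3,4}→3
  placing 0:a first → 3 extensions

3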